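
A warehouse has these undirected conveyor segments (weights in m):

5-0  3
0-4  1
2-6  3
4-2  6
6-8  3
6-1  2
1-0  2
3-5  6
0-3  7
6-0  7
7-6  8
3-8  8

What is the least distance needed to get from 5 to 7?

15 m

Compare a few routes:
5 → 3 → 8 → 6 → 7: 6+8+3+8 = 25
5 → 0 → 6 → 7: 3+7+8 = 18
5 → 0 → 1 → 6 → 7: 3+2+2+8 = 15
5 → 0 → 4 → 2 → 6 → 7: 3+1+6+3+8 = 21
Cheapest is 5 → 0 → 1 → 6 → 7 at 15 m.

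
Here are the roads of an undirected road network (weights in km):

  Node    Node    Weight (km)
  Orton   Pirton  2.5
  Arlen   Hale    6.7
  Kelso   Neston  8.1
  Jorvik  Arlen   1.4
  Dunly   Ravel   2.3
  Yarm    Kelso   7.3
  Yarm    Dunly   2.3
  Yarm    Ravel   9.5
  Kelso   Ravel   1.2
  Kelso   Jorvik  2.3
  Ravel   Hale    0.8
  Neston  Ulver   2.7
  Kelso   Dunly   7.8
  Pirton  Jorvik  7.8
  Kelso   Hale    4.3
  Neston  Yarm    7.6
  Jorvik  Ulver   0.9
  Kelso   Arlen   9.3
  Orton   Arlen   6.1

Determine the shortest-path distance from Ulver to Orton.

Settle nodes by increasing distance from Ulver:
Ulver: 0
Jorvik: 0.9  (via Ulver)
Arlen: 2.3  (via Jorvik)
Neston: 2.7  (via Ulver)
Kelso: 3.2  (via Jorvik)
Ravel: 4.4  (via Kelso)
Hale: 5.2  (via Ravel)
Dunly: 6.7  (via Ravel)
Orton: 8.4  (via Arlen)
Shortest route: Ulver → Jorvik → Arlen → Orton = 8.4 km.

8.4 km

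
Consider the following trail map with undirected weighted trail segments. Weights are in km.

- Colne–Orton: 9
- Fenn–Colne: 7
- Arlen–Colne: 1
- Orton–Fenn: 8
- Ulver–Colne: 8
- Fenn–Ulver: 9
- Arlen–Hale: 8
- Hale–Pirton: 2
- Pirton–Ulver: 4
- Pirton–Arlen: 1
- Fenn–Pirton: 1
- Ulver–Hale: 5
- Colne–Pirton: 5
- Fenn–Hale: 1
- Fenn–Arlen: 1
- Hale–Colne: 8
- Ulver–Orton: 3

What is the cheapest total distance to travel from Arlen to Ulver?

5 km

Running Dijkstra from Arlen:
Arlen: 0
Pirton: 1  (via Arlen)
Fenn: 1  (via Arlen)
Colne: 1  (via Arlen)
Hale: 2  (via Fenn)
Ulver: 5  (via Pirton)
Shortest route: Arlen → Pirton → Ulver = 5 km.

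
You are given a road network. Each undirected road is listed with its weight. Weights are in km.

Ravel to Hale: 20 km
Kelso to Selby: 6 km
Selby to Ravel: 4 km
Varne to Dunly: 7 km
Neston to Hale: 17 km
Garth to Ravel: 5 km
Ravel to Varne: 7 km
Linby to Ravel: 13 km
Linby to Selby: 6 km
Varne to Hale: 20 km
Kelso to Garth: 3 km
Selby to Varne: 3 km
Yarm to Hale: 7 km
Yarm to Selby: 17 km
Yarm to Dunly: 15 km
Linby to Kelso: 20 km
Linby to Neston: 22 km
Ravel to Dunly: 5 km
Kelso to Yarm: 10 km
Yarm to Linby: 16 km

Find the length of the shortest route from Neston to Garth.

37 km

Shortest distances from Neston:
Neston: 0
Hale: 17  (via Neston)
Linby: 22  (via Neston)
Yarm: 24  (via Hale)
Selby: 28  (via Linby)
Varne: 31  (via Selby)
Ravel: 32  (via Selby)
Kelso: 34  (via Yarm)
Garth: 37  (via Ravel)
Shortest route: Neston–Linby–Selby–Ravel–Garth = 37 km.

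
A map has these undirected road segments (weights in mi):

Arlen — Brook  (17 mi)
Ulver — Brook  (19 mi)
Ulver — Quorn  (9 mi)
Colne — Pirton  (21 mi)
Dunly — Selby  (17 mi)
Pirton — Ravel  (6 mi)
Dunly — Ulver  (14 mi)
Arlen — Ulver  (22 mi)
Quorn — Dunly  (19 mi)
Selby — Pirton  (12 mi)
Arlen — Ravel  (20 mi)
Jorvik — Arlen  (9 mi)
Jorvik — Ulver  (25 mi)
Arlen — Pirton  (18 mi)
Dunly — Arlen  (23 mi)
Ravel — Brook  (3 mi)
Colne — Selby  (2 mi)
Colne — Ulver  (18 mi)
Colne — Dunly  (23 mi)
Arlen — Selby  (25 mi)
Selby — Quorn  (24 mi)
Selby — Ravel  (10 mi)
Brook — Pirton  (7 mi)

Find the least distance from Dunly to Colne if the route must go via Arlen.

Shortest Dunly→Arlen: Dunly → Arlen = 23
Best Arlen to Colne: Arlen → Selby → Colne costing 27
Total via Arlen: 23 + 27 = 50 mi.

50 mi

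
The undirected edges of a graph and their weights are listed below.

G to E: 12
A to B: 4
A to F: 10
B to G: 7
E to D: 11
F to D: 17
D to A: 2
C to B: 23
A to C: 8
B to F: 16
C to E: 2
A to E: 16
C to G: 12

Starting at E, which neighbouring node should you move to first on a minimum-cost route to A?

Enumerating some paths:
E–A: 16 = 16
E–C–A: 2+8 = 10
E–D–A: 11+2 = 13
Cheapest is E–C–A at 10.
So from E the first move is to C.

C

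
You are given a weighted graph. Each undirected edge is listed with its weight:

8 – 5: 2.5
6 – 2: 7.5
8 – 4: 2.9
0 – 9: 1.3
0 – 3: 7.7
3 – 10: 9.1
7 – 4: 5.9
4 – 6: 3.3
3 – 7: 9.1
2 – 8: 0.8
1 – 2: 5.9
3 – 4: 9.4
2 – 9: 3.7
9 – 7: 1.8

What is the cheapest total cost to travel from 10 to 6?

Compare a few routes:
10–3–4–6: 9.1+9.4+3.3 = 21.8
10–3–7–4–6: 9.1+9.1+5.9+3.3 = 27.4
The minimum is 21.8 via 10–3–4–6.

21.8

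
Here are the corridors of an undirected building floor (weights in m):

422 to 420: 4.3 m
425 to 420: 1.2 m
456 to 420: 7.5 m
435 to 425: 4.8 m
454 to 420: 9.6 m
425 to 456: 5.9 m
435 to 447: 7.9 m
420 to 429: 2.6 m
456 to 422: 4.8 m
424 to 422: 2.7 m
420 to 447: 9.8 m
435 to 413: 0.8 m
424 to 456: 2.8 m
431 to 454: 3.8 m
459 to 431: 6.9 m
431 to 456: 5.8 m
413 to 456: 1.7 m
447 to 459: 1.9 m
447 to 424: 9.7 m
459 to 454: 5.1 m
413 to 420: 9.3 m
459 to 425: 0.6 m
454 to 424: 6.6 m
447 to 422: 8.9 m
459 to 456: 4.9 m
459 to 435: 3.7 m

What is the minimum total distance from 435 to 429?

Candidate routes:
435–425–420–429: 4.8+1.2+2.6 = 8.6
435–413–456–425–420–429: 0.8+1.7+5.9+1.2+2.6 = 12.2
435–459–425–420–429: 3.7+0.6+1.2+2.6 = 8.1
435–413–456–459–425–420–429: 0.8+1.7+4.9+0.6+1.2+2.6 = 11.8
Cheapest is 435–459–425–420–429 at 8.1 m.

8.1 m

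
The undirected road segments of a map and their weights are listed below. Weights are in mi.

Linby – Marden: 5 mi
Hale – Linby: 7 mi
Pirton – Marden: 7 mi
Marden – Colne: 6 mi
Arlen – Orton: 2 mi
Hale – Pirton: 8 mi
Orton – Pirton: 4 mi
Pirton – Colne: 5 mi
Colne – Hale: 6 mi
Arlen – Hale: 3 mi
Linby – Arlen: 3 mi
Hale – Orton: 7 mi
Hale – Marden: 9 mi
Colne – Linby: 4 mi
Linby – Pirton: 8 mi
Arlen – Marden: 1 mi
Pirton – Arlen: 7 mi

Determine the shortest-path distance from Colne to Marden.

Running Dijkstra from Colne:
Colne: 0
Linby: 4  (via Colne)
Pirton: 5  (via Colne)
Marden: 6  (via Colne)
Shortest route: Colne → Marden = 6 mi.

6 mi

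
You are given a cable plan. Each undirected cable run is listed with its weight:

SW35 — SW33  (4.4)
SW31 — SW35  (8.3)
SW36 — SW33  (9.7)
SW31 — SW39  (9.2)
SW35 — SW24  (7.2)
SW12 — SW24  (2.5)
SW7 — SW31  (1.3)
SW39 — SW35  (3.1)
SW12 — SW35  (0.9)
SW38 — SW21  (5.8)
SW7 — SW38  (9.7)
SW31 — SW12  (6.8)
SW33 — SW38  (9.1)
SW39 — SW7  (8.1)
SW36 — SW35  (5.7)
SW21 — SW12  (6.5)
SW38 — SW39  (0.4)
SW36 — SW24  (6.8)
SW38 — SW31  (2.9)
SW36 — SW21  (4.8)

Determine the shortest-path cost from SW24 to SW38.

Shortest distances from SW24:
SW24: 0
SW12: 2.5  (via SW24)
SW35: 3.4  (via SW12)
SW39: 6.5  (via SW35)
SW36: 6.8  (via SW24)
SW38: 6.9  (via SW39)
Shortest route: SW24–SW12–SW35–SW39–SW38 = 6.9.

6.9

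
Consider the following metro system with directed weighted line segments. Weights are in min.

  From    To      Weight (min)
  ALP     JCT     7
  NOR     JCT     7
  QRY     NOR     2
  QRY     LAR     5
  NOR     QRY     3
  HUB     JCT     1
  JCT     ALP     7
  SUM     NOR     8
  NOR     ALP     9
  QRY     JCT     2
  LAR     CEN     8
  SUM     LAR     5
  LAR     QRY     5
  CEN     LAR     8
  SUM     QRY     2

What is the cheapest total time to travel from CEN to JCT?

Enumerating some paths:
CEN - LAR - QRY - JCT: 8+5+2 = 15
CEN - LAR - QRY - NOR - JCT: 8+5+2+7 = 22
Cheapest is CEN - LAR - QRY - JCT at 15 min.

15 min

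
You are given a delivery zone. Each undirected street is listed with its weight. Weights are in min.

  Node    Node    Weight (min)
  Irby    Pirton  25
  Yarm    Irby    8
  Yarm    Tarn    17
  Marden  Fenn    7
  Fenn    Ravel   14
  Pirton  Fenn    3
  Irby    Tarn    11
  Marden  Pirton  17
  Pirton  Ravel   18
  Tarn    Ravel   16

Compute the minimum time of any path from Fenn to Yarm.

36 min

Settle nodes by increasing distance from Fenn:
Fenn: 0
Pirton: 3  (via Fenn)
Marden: 7  (via Fenn)
Ravel: 14  (via Fenn)
Irby: 28  (via Pirton)
Tarn: 30  (via Ravel)
Yarm: 36  (via Irby)
Shortest route: Fenn → Pirton → Irby → Yarm = 36 min.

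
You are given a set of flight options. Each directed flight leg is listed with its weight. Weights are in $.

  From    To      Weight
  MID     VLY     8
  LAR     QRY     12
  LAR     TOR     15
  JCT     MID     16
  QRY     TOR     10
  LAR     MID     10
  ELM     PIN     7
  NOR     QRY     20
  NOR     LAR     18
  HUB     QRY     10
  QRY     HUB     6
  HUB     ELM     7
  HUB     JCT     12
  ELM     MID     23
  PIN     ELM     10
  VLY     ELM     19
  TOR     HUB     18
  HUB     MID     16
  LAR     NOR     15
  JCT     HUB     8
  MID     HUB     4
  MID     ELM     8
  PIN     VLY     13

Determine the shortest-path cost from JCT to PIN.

$22

Enumerating some paths:
JCT - MID - HUB - ELM - PIN: 16+4+7+7 = 34
JCT - HUB - ELM - PIN: 8+7+7 = 22
JCT - MID - ELM - PIN: 16+8+7 = 31
Cheapest is JCT - HUB - ELM - PIN at $22.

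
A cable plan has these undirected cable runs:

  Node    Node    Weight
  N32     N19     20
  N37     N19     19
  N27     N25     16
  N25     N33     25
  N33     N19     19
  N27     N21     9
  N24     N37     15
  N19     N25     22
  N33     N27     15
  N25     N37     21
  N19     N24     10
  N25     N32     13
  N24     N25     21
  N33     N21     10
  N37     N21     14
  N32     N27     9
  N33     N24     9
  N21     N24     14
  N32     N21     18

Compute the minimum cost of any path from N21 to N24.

14

Settle nodes by increasing distance from N21:
N21: 0
N27: 9  (via N21)
N33: 10  (via N21)
N37: 14  (via N21)
N24: 14  (via N21)
Shortest route: N21–N24 = 14.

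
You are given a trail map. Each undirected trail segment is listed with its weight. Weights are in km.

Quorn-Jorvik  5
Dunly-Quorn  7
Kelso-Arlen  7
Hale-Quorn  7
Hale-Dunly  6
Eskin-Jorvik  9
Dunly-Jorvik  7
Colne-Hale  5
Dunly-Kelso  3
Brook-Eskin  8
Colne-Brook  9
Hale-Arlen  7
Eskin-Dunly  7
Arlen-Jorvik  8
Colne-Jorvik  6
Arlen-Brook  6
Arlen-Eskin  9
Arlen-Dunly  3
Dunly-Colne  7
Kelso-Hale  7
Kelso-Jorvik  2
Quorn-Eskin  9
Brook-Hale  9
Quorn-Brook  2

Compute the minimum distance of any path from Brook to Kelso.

Compare a few routes:
Brook → Quorn → Jorvik → Kelso: 2+5+2 = 9
Brook → Quorn → Dunly → Kelso: 2+7+3 = 12
Cheapest is Brook → Quorn → Jorvik → Kelso at 9 km.

9 km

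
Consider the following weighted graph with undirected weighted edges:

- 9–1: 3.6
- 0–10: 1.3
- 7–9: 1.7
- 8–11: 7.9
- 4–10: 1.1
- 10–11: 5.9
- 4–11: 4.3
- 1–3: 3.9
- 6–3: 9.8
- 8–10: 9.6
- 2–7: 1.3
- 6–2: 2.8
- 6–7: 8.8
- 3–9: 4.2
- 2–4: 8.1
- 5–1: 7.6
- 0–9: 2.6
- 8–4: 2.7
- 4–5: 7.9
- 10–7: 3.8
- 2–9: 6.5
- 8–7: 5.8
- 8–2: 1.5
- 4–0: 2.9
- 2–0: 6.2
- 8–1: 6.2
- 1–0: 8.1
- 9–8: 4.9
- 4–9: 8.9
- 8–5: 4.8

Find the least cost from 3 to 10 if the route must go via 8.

12.5

Shortest 3→8: 3 → 9 → 7 → 2 → 8 = 8.7
Best 8 to 10: 8 → 4 → 10 costing 3.8
Total via 8: 8.7 + 3.8 = 12.5.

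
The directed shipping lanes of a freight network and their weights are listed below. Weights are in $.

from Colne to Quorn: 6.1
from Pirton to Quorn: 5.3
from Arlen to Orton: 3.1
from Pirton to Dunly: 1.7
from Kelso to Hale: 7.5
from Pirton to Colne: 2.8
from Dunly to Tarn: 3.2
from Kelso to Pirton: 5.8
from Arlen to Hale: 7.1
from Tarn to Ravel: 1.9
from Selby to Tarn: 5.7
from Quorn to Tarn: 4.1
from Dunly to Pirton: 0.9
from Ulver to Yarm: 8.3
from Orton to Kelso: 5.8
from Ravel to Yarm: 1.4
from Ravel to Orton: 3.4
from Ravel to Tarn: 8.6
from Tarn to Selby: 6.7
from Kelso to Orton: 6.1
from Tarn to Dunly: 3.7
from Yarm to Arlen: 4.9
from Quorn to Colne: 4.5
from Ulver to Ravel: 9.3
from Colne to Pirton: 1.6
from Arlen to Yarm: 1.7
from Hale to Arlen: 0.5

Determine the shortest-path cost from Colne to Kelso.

$17.6

Enumerating some paths:
Colne - Quorn - Tarn - Ravel - Orton - Kelso: 6.1+4.1+1.9+3.4+5.8 = 21.3
Colne - Pirton - Dunly - Tarn - Ravel - Orton - Kelso: 1.6+1.7+3.2+1.9+3.4+5.8 = 17.6
The minimum is $17.6 via Colne - Pirton - Dunly - Tarn - Ravel - Orton - Kelso.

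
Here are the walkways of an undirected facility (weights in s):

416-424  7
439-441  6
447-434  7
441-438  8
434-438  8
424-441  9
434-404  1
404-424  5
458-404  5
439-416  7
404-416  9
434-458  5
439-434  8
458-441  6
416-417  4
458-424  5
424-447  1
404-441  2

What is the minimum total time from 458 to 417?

Enumerating some paths:
458–424–416–417: 5+7+4 = 16
458–404–416–417: 5+9+4 = 18
458–434–404–416–417: 5+1+9+4 = 19
458–404–424–416–417: 5+5+7+4 = 21
Cheapest is 458–424–416–417 at 16 s.

16 s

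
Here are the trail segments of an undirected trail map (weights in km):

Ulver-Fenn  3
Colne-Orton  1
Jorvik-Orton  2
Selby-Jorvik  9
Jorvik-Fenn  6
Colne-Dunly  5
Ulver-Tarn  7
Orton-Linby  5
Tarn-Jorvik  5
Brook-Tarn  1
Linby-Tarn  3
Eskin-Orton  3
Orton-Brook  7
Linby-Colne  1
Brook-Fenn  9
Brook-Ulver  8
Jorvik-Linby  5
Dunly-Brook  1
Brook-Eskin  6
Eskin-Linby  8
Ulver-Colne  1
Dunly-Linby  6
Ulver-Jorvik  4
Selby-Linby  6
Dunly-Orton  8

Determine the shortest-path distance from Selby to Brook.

10 km

Enumerating some paths:
Selby → Linby → Dunly → Brook: 6+6+1 = 13
Selby → Linby → Colne → Dunly → Brook: 6+1+5+1 = 13
Selby → Linby → Tarn → Brook: 6+3+1 = 10
Selby → Jorvik → Tarn → Brook: 9+5+1 = 15
The minimum is 10 km via Selby → Linby → Tarn → Brook.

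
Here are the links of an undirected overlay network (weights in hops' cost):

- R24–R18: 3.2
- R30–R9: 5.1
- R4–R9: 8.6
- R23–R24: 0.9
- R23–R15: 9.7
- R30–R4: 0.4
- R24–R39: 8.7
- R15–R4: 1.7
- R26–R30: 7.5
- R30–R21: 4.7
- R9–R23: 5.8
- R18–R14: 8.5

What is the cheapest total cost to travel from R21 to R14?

Compare a few routes:
R21–R30–R4–R15–R23–R24–R18–R14: 4.7+0.4+1.7+9.7+0.9+3.2+8.5 = 29.1
R21–R30–R9–R23–R24–R18–R14: 4.7+5.1+5.8+0.9+3.2+8.5 = 28.2
Cheapest is R21–R30–R9–R23–R24–R18–R14 at 28.2 hops' cost.

28.2 hops' cost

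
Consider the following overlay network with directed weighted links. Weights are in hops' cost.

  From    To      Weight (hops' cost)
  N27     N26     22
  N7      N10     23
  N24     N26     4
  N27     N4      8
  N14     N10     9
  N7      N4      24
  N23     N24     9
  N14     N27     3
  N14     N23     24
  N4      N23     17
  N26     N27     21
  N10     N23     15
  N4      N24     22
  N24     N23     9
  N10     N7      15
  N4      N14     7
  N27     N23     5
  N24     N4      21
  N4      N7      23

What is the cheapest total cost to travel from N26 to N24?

35 hops' cost

Compare a few routes:
N26 → N27 → N23 → N24: 21+5+9 = 35
N26 → N27 → N4 → N23 → N24: 21+8+17+9 = 55
N26 → N27 → N4 → N14 → N10 → N23 → N24: 21+8+7+9+15+9 = 69
N26 → N27 → N4 → N24: 21+8+22 = 51
Cheapest is N26 → N27 → N23 → N24 at 35 hops' cost.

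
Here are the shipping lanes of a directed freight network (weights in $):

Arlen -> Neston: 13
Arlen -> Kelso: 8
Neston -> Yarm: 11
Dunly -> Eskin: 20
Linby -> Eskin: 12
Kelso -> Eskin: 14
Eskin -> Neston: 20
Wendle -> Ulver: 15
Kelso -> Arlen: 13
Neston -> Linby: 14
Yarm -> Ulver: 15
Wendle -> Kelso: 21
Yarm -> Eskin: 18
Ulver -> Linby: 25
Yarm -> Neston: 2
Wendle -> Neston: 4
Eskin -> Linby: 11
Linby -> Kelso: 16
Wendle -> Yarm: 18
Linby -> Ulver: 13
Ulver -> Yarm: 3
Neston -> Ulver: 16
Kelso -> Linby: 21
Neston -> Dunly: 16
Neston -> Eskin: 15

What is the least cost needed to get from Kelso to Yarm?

$37

Running Dijkstra from Kelso:
Kelso: 0
Arlen: 13  (via Kelso)
Eskin: 14  (via Kelso)
Linby: 21  (via Kelso)
Neston: 26  (via Arlen)
Ulver: 34  (via Linby)
Yarm: 37  (via Neston)
Shortest route: Kelso → Arlen → Neston → Yarm = $37.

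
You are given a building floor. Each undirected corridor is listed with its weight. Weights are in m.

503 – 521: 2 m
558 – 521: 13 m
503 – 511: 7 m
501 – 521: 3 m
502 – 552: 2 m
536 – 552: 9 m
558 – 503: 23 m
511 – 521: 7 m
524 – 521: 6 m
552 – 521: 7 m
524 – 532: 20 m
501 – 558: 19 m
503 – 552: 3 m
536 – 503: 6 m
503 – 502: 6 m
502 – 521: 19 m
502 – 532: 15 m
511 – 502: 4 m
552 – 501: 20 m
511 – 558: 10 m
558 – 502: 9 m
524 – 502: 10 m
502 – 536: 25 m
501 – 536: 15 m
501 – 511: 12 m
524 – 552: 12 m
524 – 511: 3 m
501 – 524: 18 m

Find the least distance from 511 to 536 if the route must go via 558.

Shortest 511→558: 511 → 558 = 10
Shortest 558→536: 558 → 502 → 552 → 536 = 20
Total via 558: 10 + 20 = 30 m.

30 m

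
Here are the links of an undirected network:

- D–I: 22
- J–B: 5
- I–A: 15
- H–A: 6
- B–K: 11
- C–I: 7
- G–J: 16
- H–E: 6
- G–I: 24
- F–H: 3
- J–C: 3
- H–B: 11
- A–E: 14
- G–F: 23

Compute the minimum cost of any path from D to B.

37

Compare a few routes:
D - I - A - H - B: 22+15+6+11 = 54
D - I - G - J - B: 22+24+16+5 = 67
D - I - C - J - B: 22+7+3+5 = 37
Cheapest is D - I - C - J - B at 37.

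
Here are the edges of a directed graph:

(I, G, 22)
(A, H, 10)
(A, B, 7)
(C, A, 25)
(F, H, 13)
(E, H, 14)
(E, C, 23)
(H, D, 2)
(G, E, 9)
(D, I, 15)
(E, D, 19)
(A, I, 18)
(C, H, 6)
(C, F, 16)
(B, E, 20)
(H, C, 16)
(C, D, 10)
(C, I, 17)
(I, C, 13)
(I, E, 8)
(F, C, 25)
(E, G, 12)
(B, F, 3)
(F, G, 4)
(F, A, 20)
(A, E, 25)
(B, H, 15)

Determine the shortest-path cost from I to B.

45

Candidate routes:
I–E–C–A–B: 8+23+25+7 = 63
I–C–A–B: 13+25+7 = 45
I–C–F–A–B: 13+16+20+7 = 56
Cheapest is I–C–A–B at 45.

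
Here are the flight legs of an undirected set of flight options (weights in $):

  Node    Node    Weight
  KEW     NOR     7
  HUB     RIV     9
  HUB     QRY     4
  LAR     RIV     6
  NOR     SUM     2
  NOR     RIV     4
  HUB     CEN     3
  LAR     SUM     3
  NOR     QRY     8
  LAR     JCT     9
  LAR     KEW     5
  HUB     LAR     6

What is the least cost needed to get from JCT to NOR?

Running Dijkstra from JCT:
JCT: 0
LAR: 9  (via JCT)
SUM: 12  (via LAR)
NOR: 14  (via SUM)
Shortest route: JCT–LAR–SUM–NOR = $14.

$14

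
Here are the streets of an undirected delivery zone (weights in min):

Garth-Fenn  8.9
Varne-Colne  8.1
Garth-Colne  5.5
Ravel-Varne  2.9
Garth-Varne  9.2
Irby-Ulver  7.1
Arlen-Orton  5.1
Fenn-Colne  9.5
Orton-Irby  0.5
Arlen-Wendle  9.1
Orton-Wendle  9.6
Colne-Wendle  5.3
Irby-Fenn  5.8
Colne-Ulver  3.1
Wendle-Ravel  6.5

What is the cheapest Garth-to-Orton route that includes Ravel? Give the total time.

28.2 min

Shortest Garth→Ravel: Garth → Varne → Ravel = 12.1
Shortest Ravel→Orton: Ravel → Wendle → Orton = 16.1
Total via Ravel: 12.1 + 16.1 = 28.2 min.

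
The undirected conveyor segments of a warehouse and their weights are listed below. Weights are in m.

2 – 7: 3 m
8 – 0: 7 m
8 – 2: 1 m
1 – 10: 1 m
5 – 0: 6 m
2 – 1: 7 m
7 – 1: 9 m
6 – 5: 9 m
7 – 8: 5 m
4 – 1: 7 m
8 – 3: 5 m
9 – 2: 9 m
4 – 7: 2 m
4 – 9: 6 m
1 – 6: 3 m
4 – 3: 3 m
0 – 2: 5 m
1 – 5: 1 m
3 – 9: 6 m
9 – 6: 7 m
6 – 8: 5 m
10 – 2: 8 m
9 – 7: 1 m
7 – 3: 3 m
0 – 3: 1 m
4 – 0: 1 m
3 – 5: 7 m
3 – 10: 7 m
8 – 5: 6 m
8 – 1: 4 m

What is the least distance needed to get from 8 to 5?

5 m

Running Dijkstra from 8:
8: 0
2: 1  (via 8)
1: 4  (via 8)
7: 4  (via 2)
3: 5  (via 8)
5: 5  (via 1)
Shortest route: 8 → 1 → 5 = 5 m.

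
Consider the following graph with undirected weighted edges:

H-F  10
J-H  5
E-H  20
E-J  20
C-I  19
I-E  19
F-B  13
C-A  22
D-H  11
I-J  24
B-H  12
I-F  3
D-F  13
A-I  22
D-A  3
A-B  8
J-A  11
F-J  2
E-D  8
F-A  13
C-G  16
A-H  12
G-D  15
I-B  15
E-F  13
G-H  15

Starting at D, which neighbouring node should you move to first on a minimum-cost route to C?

Compare a few routes:
D - G - C: 15+16 = 31
D - A - C: 3+22 = 25
D - F - I - C: 13+3+19 = 35
The minimum is 25 via D - A - C.
So from D the first move is to A.

A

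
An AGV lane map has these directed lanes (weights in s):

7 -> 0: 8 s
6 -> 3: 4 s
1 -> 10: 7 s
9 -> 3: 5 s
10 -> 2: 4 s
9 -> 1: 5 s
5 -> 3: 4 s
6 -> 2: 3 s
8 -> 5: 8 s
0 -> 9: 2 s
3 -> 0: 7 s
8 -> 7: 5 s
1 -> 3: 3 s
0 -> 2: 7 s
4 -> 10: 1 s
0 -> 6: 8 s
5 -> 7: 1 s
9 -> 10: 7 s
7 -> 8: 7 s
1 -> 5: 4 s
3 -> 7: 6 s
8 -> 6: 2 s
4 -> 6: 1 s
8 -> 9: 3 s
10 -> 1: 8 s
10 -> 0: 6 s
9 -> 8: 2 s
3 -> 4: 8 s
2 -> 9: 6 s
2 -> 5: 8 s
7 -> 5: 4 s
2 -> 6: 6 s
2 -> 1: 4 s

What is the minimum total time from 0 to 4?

Running Dijkstra from 0:
0: 0
9: 2  (via 0)
8: 4  (via 9)
6: 6  (via 8)
1: 7  (via 9)
2: 7  (via 0)
3: 7  (via 9)
7: 9  (via 8)
10: 9  (via 9)
5: 11  (via 1)
4: 15  (via 3)
Shortest route: 0–9–3–4 = 15 s.

15 s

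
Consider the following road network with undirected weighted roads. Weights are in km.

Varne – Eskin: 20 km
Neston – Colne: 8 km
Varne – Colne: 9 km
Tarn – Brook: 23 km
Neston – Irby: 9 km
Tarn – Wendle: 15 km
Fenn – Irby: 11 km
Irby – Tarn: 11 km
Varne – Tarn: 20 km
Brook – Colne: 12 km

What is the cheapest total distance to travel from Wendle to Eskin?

Running Dijkstra from Wendle:
Wendle: 0
Tarn: 15  (via Wendle)
Irby: 26  (via Tarn)
Neston: 35  (via Irby)
Varne: 35  (via Tarn)
Fenn: 37  (via Irby)
Brook: 38  (via Tarn)
Colne: 43  (via Neston)
Eskin: 55  (via Varne)
Shortest route: Wendle–Tarn–Varne–Eskin = 55 km.

55 km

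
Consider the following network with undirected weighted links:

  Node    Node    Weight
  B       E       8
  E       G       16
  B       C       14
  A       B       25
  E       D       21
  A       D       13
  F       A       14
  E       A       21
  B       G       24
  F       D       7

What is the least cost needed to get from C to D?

43

Enumerating some paths:
C → B → A → D: 14+25+13 = 52
C → B → E → A → D: 14+8+21+13 = 56
C → B → E → D: 14+8+21 = 43
The minimum is 43 via C → B → E → D.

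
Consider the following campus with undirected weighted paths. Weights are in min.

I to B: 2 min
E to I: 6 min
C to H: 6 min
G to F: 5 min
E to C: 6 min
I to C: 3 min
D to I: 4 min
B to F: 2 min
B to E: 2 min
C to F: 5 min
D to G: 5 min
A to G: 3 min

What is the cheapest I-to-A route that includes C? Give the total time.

16 min

Shortest I→C: I → C = 3
Best C to A: C → F → G → A costing 13
Total via C: 3 + 13 = 16 min.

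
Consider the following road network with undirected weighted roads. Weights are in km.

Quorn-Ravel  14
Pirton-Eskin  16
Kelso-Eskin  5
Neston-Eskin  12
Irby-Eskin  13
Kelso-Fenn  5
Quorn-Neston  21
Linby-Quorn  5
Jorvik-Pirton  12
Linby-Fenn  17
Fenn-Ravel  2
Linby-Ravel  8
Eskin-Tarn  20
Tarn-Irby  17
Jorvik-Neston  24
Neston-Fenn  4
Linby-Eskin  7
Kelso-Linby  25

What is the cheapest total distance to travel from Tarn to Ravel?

32 km

Compare a few routes:
Tarn–Eskin–Neston–Fenn–Ravel: 20+12+4+2 = 38
Tarn–Eskin–Kelso–Fenn–Ravel: 20+5+5+2 = 32
Tarn–Eskin–Linby–Ravel: 20+7+8 = 35
The minimum is 32 km via Tarn–Eskin–Kelso–Fenn–Ravel.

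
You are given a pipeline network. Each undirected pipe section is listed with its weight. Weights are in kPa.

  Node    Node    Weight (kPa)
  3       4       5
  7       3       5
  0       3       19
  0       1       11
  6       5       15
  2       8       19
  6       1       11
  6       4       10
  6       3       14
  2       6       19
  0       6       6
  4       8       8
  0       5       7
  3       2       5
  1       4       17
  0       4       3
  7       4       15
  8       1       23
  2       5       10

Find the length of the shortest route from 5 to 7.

20 kPa

Enumerating some paths:
5 → 0 → 6 → 3 → 7: 7+6+14+5 = 32
5 → 0 → 3 → 7: 7+19+5 = 31
5 → 0 → 4 → 7: 7+3+15 = 25
5 → 2 → 3 → 7: 10+5+5 = 20
The minimum is 20 kPa via 5 → 2 → 3 → 7.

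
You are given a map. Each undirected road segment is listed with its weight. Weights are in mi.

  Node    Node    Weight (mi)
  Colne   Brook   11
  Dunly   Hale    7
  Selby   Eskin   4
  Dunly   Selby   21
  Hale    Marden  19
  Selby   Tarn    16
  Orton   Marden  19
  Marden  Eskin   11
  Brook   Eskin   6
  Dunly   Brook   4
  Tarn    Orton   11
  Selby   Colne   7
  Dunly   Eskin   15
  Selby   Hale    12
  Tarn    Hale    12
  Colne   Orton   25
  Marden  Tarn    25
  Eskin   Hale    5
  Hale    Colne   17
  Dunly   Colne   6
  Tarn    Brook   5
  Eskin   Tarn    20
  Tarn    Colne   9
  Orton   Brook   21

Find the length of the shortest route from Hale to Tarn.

12 mi

Settle nodes by increasing distance from Hale:
Hale: 0
Eskin: 5  (via Hale)
Dunly: 7  (via Hale)
Selby: 9  (via Eskin)
Brook: 11  (via Eskin)
Tarn: 12  (via Hale)
Shortest route: Hale–Tarn = 12 mi.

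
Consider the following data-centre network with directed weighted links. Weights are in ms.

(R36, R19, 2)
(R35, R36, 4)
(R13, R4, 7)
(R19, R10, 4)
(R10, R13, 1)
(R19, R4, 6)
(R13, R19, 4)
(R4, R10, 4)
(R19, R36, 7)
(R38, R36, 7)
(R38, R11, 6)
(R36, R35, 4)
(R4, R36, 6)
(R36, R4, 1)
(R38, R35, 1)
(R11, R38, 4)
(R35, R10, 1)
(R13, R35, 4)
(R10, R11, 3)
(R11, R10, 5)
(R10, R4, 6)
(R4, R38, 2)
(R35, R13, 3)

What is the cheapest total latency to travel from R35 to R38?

7 ms

Enumerating some paths:
R35–R36–R4–R38: 4+1+2 = 7
R35–R10–R11–R38: 1+3+4 = 8
The minimum is 7 ms via R35–R36–R4–R38.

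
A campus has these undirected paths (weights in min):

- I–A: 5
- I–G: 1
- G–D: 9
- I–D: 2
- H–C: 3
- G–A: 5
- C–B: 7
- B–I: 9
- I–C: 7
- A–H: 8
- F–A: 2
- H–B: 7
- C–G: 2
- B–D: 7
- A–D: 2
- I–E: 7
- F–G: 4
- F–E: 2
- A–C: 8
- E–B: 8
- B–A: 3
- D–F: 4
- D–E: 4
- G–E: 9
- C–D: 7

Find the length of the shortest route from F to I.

5 min

Enumerating some paths:
F - G - I: 4+1 = 5
F - D - I: 4+2 = 6
F - A - D - I: 2+2+2 = 6
F - A - I: 2+5 = 7
The minimum is 5 min via F - G - I.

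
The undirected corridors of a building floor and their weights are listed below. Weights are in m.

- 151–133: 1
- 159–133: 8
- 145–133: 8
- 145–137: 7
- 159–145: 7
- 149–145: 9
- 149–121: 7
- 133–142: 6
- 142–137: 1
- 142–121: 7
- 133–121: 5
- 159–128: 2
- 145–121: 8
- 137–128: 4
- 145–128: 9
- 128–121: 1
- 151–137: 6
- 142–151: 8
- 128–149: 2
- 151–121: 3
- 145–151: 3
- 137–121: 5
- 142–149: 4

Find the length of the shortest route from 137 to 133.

Shortest distances from 137:
137: 0
142: 1  (via 137)
128: 4  (via 137)
149: 5  (via 142)
121: 5  (via 137)
151: 6  (via 137)
159: 6  (via 128)
145: 7  (via 137)
133: 7  (via 142)
Shortest route: 137 → 142 → 133 = 7 m.

7 m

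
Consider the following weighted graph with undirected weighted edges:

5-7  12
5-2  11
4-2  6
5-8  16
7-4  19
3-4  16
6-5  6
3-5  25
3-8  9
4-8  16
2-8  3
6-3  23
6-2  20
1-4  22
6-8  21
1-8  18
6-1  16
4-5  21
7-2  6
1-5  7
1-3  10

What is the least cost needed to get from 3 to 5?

17

Compare a few routes:
3 - 8 - 2 - 5: 9+3+11 = 23
3 - 5: 25 = 25
3 - 1 - 5: 10+7 = 17
The minimum is 17 via 3 - 1 - 5.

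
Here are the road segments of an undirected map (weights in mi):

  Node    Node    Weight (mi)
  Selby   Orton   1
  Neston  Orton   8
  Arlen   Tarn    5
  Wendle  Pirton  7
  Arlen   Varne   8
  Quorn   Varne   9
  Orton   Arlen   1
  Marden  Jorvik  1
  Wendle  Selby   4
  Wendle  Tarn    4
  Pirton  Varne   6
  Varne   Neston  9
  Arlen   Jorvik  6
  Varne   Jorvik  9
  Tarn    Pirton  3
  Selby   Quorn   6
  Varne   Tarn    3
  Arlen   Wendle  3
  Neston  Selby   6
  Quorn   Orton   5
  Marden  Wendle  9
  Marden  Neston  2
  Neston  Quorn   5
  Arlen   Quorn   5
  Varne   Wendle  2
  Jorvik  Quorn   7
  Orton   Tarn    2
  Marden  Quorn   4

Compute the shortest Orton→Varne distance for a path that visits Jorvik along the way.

Shortest Orton→Jorvik: Orton → Arlen → Jorvik = 7
Best Jorvik to Varne: Jorvik → Varne costing 9
Total via Jorvik: 7 + 9 = 16 mi.

16 mi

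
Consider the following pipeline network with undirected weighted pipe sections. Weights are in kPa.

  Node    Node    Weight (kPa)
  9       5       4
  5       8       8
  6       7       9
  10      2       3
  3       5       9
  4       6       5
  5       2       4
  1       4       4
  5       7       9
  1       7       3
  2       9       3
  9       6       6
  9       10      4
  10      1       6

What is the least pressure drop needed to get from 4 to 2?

13 kPa

Settle nodes by increasing distance from 4:
4: 0
1: 4  (via 4)
6: 5  (via 4)
7: 7  (via 1)
10: 10  (via 1)
9: 11  (via 6)
2: 13  (via 10)
Shortest route: 4 → 1 → 10 → 2 = 13 kPa.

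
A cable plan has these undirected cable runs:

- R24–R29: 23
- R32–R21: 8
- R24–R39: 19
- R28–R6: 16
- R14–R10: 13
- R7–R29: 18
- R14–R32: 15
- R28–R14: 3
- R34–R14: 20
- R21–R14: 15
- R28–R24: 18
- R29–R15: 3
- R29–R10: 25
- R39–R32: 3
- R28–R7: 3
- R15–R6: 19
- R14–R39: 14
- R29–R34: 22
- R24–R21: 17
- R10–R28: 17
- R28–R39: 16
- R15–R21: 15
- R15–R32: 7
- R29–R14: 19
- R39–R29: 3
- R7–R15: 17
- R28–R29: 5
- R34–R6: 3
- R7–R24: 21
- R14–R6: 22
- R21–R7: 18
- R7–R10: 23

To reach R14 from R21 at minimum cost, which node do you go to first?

R14

Candidate routes:
R21–R32–R14: 8+15 = 23
R21–R32–R39–R29–R28–R14: 8+3+3+5+3 = 22
R21–R14: 15 = 15
Cheapest is R21–R14 at 15.
So from R21 the first move is to R14.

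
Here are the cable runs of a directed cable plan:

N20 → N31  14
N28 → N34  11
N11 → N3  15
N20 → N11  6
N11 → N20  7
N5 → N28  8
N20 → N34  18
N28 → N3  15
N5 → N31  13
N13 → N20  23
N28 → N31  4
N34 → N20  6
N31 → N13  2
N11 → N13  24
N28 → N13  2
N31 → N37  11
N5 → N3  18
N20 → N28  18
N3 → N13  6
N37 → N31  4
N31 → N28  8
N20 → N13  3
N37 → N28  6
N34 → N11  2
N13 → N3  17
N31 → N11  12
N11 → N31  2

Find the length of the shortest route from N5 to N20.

Running Dijkstra from N5:
N5: 0
N28: 8  (via N5)
N13: 10  (via N28)
N31: 12  (via N28)
N3: 18  (via N5)
N34: 19  (via N28)
N11: 21  (via N34)
N37: 23  (via N31)
N20: 25  (via N34)
Shortest route: N5 → N28 → N34 → N20 = 25.

25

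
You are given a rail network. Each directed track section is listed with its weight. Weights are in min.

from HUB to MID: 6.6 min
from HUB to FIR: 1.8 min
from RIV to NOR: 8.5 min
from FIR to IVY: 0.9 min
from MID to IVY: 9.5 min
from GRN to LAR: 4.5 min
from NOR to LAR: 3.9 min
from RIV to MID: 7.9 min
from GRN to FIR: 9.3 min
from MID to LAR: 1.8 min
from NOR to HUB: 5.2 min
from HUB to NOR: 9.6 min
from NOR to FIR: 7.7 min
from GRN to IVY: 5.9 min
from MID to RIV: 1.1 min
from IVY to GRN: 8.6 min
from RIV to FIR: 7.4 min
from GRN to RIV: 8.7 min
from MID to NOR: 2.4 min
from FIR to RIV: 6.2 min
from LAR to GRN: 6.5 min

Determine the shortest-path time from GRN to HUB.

Shortest distances from GRN:
GRN: 0
LAR: 4.5  (via GRN)
IVY: 5.9  (via GRN)
RIV: 8.7  (via GRN)
FIR: 9.3  (via GRN)
MID: 16.6  (via RIV)
NOR: 17.2  (via RIV)
HUB: 22.4  (via NOR)
Shortest route: GRN–RIV–NOR–HUB = 22.4 min.

22.4 min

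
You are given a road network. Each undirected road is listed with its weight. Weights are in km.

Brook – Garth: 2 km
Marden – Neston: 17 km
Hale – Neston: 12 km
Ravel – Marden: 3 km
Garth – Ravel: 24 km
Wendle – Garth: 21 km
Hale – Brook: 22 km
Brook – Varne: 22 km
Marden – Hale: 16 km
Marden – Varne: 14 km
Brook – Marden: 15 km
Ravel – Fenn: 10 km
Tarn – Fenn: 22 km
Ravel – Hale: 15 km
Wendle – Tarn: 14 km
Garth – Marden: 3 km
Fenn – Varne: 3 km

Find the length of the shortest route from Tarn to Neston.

Compare a few routes:
Tarn → Fenn → Ravel → Marden → Neston: 22+10+3+17 = 52
Tarn → Wendle → Garth → Marden → Neston: 14+21+3+17 = 55
Cheapest is Tarn → Fenn → Ravel → Marden → Neston at 52 km.

52 km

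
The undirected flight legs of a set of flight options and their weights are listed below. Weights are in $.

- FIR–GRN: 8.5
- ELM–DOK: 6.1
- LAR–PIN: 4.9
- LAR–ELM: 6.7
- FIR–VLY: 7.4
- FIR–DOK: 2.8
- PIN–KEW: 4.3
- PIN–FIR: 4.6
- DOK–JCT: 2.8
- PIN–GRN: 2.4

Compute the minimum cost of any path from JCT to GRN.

Running Dijkstra from JCT:
JCT: 0
DOK: 2.8  (via JCT)
FIR: 5.6  (via DOK)
ELM: 8.9  (via DOK)
PIN: 10.2  (via FIR)
GRN: 12.6  (via PIN)
Shortest route: JCT → DOK → FIR → PIN → GRN = $12.6.

$12.6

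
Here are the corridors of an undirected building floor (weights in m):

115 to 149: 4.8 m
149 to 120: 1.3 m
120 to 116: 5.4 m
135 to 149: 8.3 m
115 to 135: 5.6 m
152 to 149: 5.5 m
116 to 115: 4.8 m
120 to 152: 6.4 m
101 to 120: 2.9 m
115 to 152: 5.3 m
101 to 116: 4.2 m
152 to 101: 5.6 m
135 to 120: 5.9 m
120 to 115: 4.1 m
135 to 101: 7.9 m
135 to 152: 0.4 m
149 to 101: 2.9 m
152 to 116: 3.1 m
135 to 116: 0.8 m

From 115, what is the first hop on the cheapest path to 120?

Candidate routes:
115–149–120: 4.8+1.3 = 6.1
115–120: 4.1 = 4.1
115–116–120: 4.8+5.4 = 10.2
The minimum is 4.1 m via 115–120.
So from 115 the first move is to 120.

120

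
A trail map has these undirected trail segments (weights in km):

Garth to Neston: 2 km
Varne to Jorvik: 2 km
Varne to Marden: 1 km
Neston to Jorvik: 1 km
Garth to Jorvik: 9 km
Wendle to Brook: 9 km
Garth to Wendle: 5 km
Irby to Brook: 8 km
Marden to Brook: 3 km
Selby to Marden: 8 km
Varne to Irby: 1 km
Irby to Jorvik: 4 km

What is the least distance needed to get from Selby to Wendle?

Enumerating some paths:
Selby - Marden - Varne - Jorvik - Neston - Garth - Wendle: 8+1+2+1+2+5 = 19
Selby - Marden - Brook - Wendle: 8+3+9 = 20
Selby - Marden - Varne - Irby - Jorvik - Neston - Garth - Wendle: 8+1+1+4+1+2+5 = 22
Cheapest is Selby - Marden - Varne - Jorvik - Neston - Garth - Wendle at 19 km.

19 km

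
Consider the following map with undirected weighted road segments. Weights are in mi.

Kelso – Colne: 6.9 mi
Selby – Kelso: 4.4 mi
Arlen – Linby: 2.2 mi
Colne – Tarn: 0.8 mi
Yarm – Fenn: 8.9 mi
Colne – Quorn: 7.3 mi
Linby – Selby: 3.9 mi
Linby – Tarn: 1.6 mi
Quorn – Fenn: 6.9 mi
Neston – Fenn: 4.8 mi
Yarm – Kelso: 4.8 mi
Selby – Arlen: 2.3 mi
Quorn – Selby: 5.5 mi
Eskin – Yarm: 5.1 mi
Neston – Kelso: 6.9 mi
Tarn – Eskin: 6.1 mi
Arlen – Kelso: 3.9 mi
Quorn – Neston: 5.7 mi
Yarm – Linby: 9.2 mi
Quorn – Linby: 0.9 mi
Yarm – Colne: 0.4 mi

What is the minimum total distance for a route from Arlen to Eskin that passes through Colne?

Best Arlen to Colne: Arlen–Linby–Tarn–Colne costing 4.6
Best Colne to Eskin: Colne–Yarm–Eskin costing 5.5
Total via Colne: 4.6 + 5.5 = 10.1 mi.

10.1 mi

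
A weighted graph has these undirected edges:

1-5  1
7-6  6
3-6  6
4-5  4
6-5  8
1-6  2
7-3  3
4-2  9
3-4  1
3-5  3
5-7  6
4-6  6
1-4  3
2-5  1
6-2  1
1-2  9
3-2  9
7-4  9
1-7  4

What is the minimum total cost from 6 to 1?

2

Compare a few routes:
6 - 2 - 5 - 1: 1+1+1 = 3
6 - 1: 2 = 2
Cheapest is 6 - 1 at 2.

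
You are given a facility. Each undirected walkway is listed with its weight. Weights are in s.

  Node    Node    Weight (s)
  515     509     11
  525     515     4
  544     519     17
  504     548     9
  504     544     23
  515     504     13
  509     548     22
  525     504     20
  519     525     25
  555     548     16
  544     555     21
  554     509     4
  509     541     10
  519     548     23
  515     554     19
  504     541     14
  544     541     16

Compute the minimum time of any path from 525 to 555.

42 s

Shortest distances from 525:
525: 0
515: 4  (via 525)
509: 15  (via 515)
504: 17  (via 515)
554: 19  (via 509)
519: 25  (via 525)
541: 25  (via 509)
548: 26  (via 504)
544: 40  (via 504)
555: 42  (via 548)
Shortest route: 525 → 515 → 504 → 548 → 555 = 42 s.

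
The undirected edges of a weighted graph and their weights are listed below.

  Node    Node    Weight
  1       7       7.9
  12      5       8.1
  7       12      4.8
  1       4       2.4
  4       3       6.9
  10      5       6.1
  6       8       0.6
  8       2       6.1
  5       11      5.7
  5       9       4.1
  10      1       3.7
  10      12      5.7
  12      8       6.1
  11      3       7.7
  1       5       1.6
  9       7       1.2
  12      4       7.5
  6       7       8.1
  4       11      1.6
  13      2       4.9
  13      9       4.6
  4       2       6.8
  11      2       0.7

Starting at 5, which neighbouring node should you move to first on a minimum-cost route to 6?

1

Compare a few routes:
5 → 11 → 2 → 8 → 6: 5.7+0.7+6.1+0.6 = 13.1
5 → 1 → 4 → 11 → 2 → 8 → 6: 1.6+2.4+1.6+0.7+6.1+0.6 = 13
5 → 9 → 7 → 6: 4.1+1.2+8.1 = 13.4
5 → 12 → 8 → 6: 8.1+6.1+0.6 = 14.8
Cheapest is 5 → 1 → 4 → 11 → 2 → 8 → 6 at 13.
So from 5 the first move is to 1.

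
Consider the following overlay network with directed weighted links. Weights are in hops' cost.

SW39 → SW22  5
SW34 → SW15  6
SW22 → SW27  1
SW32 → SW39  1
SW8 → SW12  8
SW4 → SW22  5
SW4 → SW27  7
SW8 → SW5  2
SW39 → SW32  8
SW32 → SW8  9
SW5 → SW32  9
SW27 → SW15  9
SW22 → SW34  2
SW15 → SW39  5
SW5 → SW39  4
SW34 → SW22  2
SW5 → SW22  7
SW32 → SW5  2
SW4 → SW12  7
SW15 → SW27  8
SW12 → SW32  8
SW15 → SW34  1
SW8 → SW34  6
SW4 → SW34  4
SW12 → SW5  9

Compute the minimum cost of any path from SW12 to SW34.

Settle nodes by increasing distance from SW12:
SW12: 0
SW32: 8  (via SW12)
SW39: 9  (via SW32)
SW5: 9  (via SW12)
SW22: 14  (via SW39)
SW27: 15  (via SW22)
SW34: 16  (via SW22)
Shortest route: SW12–SW32–SW39–SW22–SW34 = 16 hops' cost.

16 hops' cost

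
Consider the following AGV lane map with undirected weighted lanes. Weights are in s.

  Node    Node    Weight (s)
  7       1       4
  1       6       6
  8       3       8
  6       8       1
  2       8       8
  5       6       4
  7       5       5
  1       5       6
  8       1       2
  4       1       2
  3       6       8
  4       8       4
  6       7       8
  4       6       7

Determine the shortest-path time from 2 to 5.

Candidate routes:
2–8–6–5: 8+1+4 = 13
2–8–1–7–5: 8+2+4+5 = 19
2–8–1–5: 8+2+6 = 16
The minimum is 13 s via 2–8–6–5.

13 s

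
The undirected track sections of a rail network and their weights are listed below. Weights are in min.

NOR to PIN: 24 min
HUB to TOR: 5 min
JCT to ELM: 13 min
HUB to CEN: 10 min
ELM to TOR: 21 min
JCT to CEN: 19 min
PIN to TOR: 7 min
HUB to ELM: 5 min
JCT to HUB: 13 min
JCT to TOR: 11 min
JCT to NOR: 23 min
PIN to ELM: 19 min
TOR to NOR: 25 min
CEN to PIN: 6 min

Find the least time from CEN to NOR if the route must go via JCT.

Best CEN to JCT: CEN–JCT costing 19
Shortest JCT→NOR: JCT–NOR = 23
Total via JCT: 19 + 23 = 42 min.

42 min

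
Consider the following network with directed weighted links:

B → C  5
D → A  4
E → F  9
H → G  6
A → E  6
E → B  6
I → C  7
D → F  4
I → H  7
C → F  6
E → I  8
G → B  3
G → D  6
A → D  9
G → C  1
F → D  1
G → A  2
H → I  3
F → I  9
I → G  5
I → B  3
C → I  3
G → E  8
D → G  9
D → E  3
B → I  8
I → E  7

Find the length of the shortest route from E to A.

Compare a few routes:
E - I - G - A: 8+5+2 = 15
E - F - D - A: 9+1+4 = 14
Cheapest is E - F - D - A at 14.

14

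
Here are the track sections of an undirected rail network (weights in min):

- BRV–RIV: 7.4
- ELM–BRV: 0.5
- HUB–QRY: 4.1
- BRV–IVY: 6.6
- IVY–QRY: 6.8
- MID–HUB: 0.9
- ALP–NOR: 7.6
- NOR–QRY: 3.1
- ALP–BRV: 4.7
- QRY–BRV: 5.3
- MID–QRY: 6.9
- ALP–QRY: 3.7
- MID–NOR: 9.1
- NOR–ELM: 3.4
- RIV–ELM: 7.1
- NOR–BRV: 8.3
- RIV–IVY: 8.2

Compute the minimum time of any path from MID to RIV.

Candidate routes:
MID → HUB → QRY → BRV → RIV: 0.9+4.1+5.3+7.4 = 17.7
MID → HUB → QRY → NOR → ELM → BRV → RIV: 0.9+4.1+3.1+3.4+0.5+7.4 = 19.4
MID → HUB → QRY → BRV → ELM → RIV: 0.9+4.1+5.3+0.5+7.1 = 17.9
MID → HUB → QRY → NOR → ELM → RIV: 0.9+4.1+3.1+3.4+7.1 = 18.6
The minimum is 17.7 min via MID → HUB → QRY → BRV → RIV.

17.7 min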